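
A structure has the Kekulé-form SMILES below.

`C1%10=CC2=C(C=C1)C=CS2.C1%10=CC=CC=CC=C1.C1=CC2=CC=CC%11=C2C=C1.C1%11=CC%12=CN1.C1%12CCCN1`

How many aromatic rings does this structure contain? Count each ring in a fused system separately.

The SMILES encodes a six-membered carbon ring with three alternating C=C double bonds, fused to a five-membered ring containing one sulfur and two C=C double bonds; an eight-membered carbon ring with four alternating C=C double bonds; two fused six-membered carbon rings, each with three alternating C=C double bonds; a five-membered ring of four carbons and one nitrogen bearing a hydrogen, with two C=C double bonds; a five-membered saturated ring of four carbons and one N–H nitrogen.
The fused 6/5-membered bicyclic (with one sulfur) is a single π system with 9 sp² atoms and 10 π electrons from ring double bonds plus a heteroatom lone pair. 10 = 4(2)+2, so the system is aromatic and both rings count as aromatic (benzothiophene).
The 8-membered ring has only sp² ring atoms; a planar conformation would have a fully conjugated π system of 8 electrons. But 8 = 4(2), which is 4n not 4n+2, so it is not aromatic (cyclooctatetraene) — cyclooctatetraene distorts into a non-planar tub to avoid antiaromaticity.
The fused 6/6-membered bicyclic is a single π system with 10 sp² atoms and 10 π electrons from ring double bonds. 10 = 4(2)+2, so the system is aromatic and both rings count as aromatic (naphthalene).
The 5-membered ring with one N–H is fully conjugated (every ring atom contributes a p orbital); 2 ring double bonds (4 π electrons) plus a heteroatom lone pair (2) give 6 π electrons. Since 6 = 4n+2 (n=1), it is aromatic (pyrrole).
The second 5-membered ring with one N–H has only sp³ atoms, so it is not fully conjugated — not aromatic (pyrrolidine).
5 of the 7 rings are aromatic. Total: 5.

5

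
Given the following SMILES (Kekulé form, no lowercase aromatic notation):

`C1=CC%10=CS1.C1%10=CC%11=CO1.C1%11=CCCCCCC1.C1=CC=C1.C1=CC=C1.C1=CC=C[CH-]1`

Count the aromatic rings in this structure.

The SMILES encodes a five-membered ring of four carbons and one sulfur, with two C=C double bonds; a five-membered ring of four carbons and one oxygen, with two C=C double bonds; an eight-membered carbon ring with one C=C double bond; a four-membered carbon ring with two alternating C=C double bonds; a four-membered carbon ring with two alternating C=C double bonds; a five-membered all-carbon ring bearing a negative charge on one carbon, with two C=C double bonds.
The 5-membered ring with one sulfur has a continuous p-orbital overlap around the ring; 2 ring double bonds (4 π electrons) plus a heteroatom lone pair (2) give 6 π electrons. That satisfies 4n+2 with n=1, so it is aromatic (thiophene).
The 5-membered ring with one oxygen has a continuous p-orbital overlap around the ring; 2 ring double bonds (4 π electrons) plus a heteroatom lone pair (2) give 6 π electrons. 6 = 4(1)+2, so it is aromatic (furan).
The 8-membered ring has six sp³ carbons, so it is not fully conjugated — not aromatic (cyclooctene).
The 4-membered ring has only sp² ring atoms; a planar conformation would have a fully conjugated π system of 4 electrons. But 4 = 4(1), which is 4n not 4n+2, so it is not aromatic (cyclobutadiene) — cyclobutadiene is antiaromatic and distorts to a rectangle.
The second 4-membered ring has only sp² ring atoms; a planar conformation would have a fully conjugated π system of 4 electrons. But 4 = 4(1), which is 4n not 4n+2, so it is not aromatic (cyclobutadiene) — cyclobutadiene is antiaromatic and distorts to a rectangle.
The 5-membered ring is fully conjugated (every ring atom contributes a p orbital); 2 ring double bonds (4 π electrons) plus the carbanion lone pair (2) give 6 π electrons. 6 = 4(1)+2, so it is aromatic (cyclopentadienyl anion).
3 of the 6 rings are aromatic. Total: 3.

3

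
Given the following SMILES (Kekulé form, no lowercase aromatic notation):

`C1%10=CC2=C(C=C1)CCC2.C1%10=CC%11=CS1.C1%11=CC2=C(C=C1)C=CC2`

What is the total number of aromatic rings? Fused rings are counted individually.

The SMILES encodes a six-membered carbon ring with three alternating C=C double bonds, fused to a saturated five-membered carbon ring; a five-membered ring of four carbons and one sulfur, with two C=C double bonds; a six-membered carbon ring with three alternating C=C double bonds, fused to a five-membered carbon ring containing one C=C double bond and one sp³ carbon.
The 6-membered ring is fully conjugated (every ring atom contributes a p orbital); 3 ring double bonds give 6 π electrons. 6 = 4(1)+2, so it is aromatic (benzene ring).
The 5-membered ring has three sp³ carbons, so it is not fully conjugated — not aromatic (cyclopentane ring).
The 5-membered ring with one sulfur is planar and fully conjugated; 2 ring double bonds (4 π electrons) plus a heteroatom lone pair (2) give 6 π electrons. Since 6 = 4n+2 (n=1), it is aromatic (thiophene).
The second 6-membered ring is planar and fully conjugated; 3 ring double bonds give 6 π electrons. Since 6 = 4n+2 (n=1), it is aromatic (benzene ring).
The second 5-membered ring has one sp³ carbon, so it is not fully conjugated — not aromatic (cyclopentene ring).
3 of the 5 rings are aromatic. Total: 3.

3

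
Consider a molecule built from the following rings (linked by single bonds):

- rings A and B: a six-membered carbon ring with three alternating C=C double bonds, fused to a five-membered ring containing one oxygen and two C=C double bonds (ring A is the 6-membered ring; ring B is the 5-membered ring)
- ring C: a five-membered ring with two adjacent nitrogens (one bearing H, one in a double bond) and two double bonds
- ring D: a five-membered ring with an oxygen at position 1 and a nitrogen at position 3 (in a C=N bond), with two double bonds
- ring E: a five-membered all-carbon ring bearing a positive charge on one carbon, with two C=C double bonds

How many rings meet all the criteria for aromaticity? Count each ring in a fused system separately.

Rings A and B form a fused bicyclic system (with one oxygen) with 9 sp² atoms and 10 π electrons from ring double bonds plus a heteroatom lone pair. 10 = 4(2)+2, so the system is aromatic and both rings count as aromatic (benzofuran).
Ring C is planar and fully conjugated; 2 ring double bonds (4 π electrons) plus a heteroatom lone pair (2) give 6 π electrons. That satisfies 4n+2 with n=1, so ring C is aromatic (pyrazole).
Ring D has a continuous p-orbital overlap around the ring; 2 ring double bonds (4 π electrons) plus a heteroatom lone pair (2) give 6 π electrons. Since 6 = 4n+2 (n=1), ring D is aromatic (oxazole).
Ring E has only sp² ring atoms; a planar conformation would have a fully conjugated π system of 4 electrons. But 4 = 4(1), which is 4n not 4n+2, so ring E is not aromatic (cyclopentadienyl cation).
Aromatic: A, B, C, D. Total: 4.

4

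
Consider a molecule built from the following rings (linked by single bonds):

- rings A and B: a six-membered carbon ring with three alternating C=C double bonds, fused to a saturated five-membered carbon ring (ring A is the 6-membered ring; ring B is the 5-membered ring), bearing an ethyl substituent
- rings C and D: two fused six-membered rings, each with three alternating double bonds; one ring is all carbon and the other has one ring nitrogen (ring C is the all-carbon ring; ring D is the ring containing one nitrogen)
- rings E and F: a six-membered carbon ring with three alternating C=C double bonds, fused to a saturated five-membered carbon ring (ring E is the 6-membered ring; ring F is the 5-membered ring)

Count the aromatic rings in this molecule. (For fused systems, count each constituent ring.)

Ring A is fully conjugated (every ring atom contributes a p orbital); 3 ring double bonds give 6 π electrons. 6 = 4(1)+2, so ring A is aromatic (benzene ring).
Ring B has three sp³ carbons, so it is not fully conjugated — not aromatic (cyclopentane ring).
Rings C and D form a fused bicyclic system (with one nitrogen) with 10 sp² atoms and 10 π electrons from ring double bonds. 10 = 4(2)+2, so the system is aromatic and both rings count as aromatic (quinoline).
Ring E is fully conjugated (every ring atom contributes a p orbital); 3 ring double bonds give 6 π electrons. Since 6 = 4n+2 (n=1), ring E is aromatic (benzene ring).
Ring F has three sp³ carbons, so it is not fully conjugated — not aromatic (cyclopentane ring).
Aromatic: A, C, D, E. Total: 4.

4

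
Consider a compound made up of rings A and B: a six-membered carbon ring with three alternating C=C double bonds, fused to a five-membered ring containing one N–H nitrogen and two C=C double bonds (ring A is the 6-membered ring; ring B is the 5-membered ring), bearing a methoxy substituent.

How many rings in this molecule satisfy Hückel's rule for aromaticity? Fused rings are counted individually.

Rings A and B form a fused bicyclic system (with one N–H) with 9 sp² atoms and 10 π electrons from ring double bonds plus a heteroatom lone pair. 10 = 4(2)+2, so the system is aromatic and both rings count as aromatic (indole).
Aromatic: A, B. Total: 2.

2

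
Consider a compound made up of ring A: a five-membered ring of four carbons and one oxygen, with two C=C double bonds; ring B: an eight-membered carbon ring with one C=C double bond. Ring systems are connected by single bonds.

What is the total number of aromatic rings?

Ring A has a continuous p-orbital overlap around the ring; 2 ring double bonds (4 π electrons) plus a heteroatom lone pair (2) give 6 π electrons. That satisfies 4n+2 with n=1, so ring A is aromatic (furan).
Ring B has six sp³ carbons, so it is not fully conjugated — not aromatic (cyclooctene).
Aromatic: A. Total: 1.

1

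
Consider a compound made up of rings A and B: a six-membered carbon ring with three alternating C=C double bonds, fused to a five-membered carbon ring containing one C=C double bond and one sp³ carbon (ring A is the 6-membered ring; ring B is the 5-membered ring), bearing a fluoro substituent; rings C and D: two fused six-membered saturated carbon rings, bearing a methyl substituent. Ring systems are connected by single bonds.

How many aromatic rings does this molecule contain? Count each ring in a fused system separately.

Ring A has a continuous p-orbital overlap around the ring; 3 ring double bonds give 6 π electrons. Since 6 = 4n+2 (n=1), ring A is aromatic (benzene ring).
Ring B has one sp³ carbon, so it is not fully conjugated — not aromatic (cyclopentene ring).
Ring C has only sp³ atoms, so it is not fully conjugated — not aromatic (cyclohexane ring).
Ring D has only sp³ atoms, so it is not fully conjugated — not aromatic (cyclohexane ring).
Aromatic: A. Total: 1.

1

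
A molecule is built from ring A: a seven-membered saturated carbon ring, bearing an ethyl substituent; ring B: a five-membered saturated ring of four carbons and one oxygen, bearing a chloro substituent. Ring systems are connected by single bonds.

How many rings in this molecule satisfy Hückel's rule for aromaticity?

Ring A has only sp³ atoms, so it is not fully conjugated — not aromatic (cycloheptane).
Ring B has only sp³ atoms, so it is not fully conjugated — not aromatic (tetrahydrofuran).
No ring is aromatic. Total: 0.

0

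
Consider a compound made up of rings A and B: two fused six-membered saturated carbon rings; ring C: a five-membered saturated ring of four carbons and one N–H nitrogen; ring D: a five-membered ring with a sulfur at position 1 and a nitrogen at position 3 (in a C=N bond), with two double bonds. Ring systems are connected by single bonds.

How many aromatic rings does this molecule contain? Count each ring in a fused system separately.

1

Ring A has only sp³ atoms, so it is not fully conjugated — not aromatic (cyclohexane ring).
Ring B has only sp³ atoms, so it is not fully conjugated — not aromatic (cyclohexane ring).
Ring C has only sp³ atoms, so it is not fully conjugated — not aromatic (pyrrolidine).
Ring D is fully conjugated (every ring atom contributes a p orbital); 2 ring double bonds (4 π electrons) plus a heteroatom lone pair (2) give 6 π electrons. Since 6 = 4n+2 (n=1), ring D is aromatic (thiazole).
Aromatic: D. Total: 1.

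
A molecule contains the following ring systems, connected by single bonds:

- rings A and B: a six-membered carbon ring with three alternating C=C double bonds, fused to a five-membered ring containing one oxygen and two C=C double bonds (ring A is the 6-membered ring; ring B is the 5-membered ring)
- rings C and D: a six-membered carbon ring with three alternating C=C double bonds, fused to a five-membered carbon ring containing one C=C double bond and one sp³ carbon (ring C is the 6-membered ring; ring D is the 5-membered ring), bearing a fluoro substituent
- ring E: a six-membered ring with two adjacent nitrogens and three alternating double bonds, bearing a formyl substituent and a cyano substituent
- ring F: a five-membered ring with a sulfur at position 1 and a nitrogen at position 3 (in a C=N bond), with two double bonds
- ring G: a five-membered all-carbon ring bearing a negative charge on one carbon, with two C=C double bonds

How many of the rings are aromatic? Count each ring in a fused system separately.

6

Rings A and B form a fused bicyclic system (with one oxygen) with 9 sp² atoms and 10 π electrons from ring double bonds plus a heteroatom lone pair. 10 = 4(2)+2, so the system is aromatic and both rings count as aromatic (benzofuran).
Ring C is fully conjugated (every ring atom contributes a p orbital); 3 ring double bonds give 6 π electrons. 6 = 4(1)+2, so ring C is aromatic (benzene ring).
Ring D has one sp³ carbon, so it is not fully conjugated — not aromatic (cyclopentene ring).
Ring E is fully conjugated (every ring atom contributes a p orbital); 3 ring double bonds give 6 π electrons. That satisfies 4n+2 with n=1, so ring E is aromatic (pyridazine).
Ring F is planar and fully conjugated; 2 ring double bonds (4 π electrons) plus a heteroatom lone pair (2) give 6 π electrons. 6 = 4(1)+2, so ring F is aromatic (thiazole).
Ring G is planar and fully conjugated; 2 ring double bonds (4 π electrons) plus the carbanion lone pair (2) give 6 π electrons. That satisfies 4n+2 with n=1, so ring G is aromatic (cyclopentadienyl anion).
Aromatic: A, B, C, E, F, G. Total: 6.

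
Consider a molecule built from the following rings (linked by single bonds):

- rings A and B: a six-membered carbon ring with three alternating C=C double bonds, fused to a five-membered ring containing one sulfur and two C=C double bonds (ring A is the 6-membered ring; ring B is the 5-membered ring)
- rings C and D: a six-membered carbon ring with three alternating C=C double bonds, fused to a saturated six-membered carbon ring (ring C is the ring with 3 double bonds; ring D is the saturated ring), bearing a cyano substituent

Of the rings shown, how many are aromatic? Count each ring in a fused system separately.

Rings A and B form a fused bicyclic system (with one sulfur) with 9 sp² atoms and 10 π electrons from ring double bonds plus a heteroatom lone pair. 10 = 4(2)+2, so the system is aromatic and both rings count as aromatic (benzothiophene).
Ring C has a continuous p-orbital overlap around the ring; 3 ring double bonds give 6 π electrons. Since 6 = 4n+2 (n=1), ring C is aromatic (benzene ring).
Ring D has four sp³ carbons, so it is not fully conjugated — not aromatic (cyclohexane ring).
Aromatic: A, B, C. Total: 3.

3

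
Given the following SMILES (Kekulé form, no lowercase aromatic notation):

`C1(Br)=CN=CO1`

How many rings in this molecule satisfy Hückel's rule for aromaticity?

1

The SMILES encodes a five-membered ring with an oxygen at position 1 and a nitrogen at position 3 (in a C=N bond), with two double bonds.
The 5-membered ring with one oxygen and one =N– is planar and fully conjugated; 2 ring double bonds (4 π electrons) plus a heteroatom lone pair (2) give 6 π electrons. Since 6 = 4n+2 (n=1), it is aromatic (oxazole).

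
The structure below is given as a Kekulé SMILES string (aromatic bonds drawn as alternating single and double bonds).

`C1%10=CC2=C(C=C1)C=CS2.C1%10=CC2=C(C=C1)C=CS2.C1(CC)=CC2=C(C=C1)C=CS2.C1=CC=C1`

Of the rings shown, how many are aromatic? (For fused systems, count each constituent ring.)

6

The SMILES encodes a six-membered carbon ring with three alternating C=C double bonds, fused to a five-membered ring containing one sulfur and two C=C double bonds; a six-membered carbon ring with three alternating C=C double bonds, fused to a five-membered ring containing one sulfur and two C=C double bonds; a six-membered carbon ring with three alternating C=C double bonds, fused to a five-membered ring containing one sulfur and two C=C double bonds; a four-membered carbon ring with two alternating C=C double bonds.
The fused 6/5-membered bicyclic (with one sulfur) is a single π system with 9 sp² atoms and 10 π electrons from ring double bonds plus a heteroatom lone pair. 10 = 4(2)+2, so the system is aromatic and both rings count as aromatic (benzothiophene).
The fused 6/5-membered bicyclic (with one sulfur) is a single π system with 9 sp² atoms and 10 π electrons from ring double bonds plus a heteroatom lone pair. 10 = 4(2)+2, so the system is aromatic and both rings count as aromatic (benzothiophene).
The fused 6/5-membered bicyclic (with one sulfur) is a single π system with 9 sp² atoms and 10 π electrons from ring double bonds plus a heteroatom lone pair. 10 = 4(2)+2, so the system is aromatic and both rings count as aromatic (benzothiophene).
The 4-membered ring has only sp² ring atoms; a planar conformation would have a fully conjugated π system of 4 electrons. But 4 = 4(1), which is 4n not 4n+2, so it is not aromatic (cyclobutadiene) — cyclobutadiene is antiaromatic and distorts to a rectangle.
6 of the 7 rings are aromatic. Total: 6.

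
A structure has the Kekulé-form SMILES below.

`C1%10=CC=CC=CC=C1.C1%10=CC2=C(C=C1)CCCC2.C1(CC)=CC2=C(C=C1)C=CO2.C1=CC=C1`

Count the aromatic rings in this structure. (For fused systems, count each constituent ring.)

3

The SMILES encodes an eight-membered carbon ring with four alternating C=C double bonds; a six-membered carbon ring with three alternating C=C double bonds, fused to a saturated six-membered carbon ring; a six-membered carbon ring with three alternating C=C double bonds, fused to a five-membered ring containing one oxygen and two C=C double bonds; a four-membered carbon ring with two alternating C=C double bonds.
The 8-membered ring has only sp² ring atoms; a planar conformation would have a fully conjugated π system of 8 electrons. But 8 = 4(2), which is 4n not 4n+2, so it is not aromatic (cyclooctatetraene) — cyclooctatetraene distorts into a non-planar tub to avoid antiaromaticity.
The 6-membered ring is planar and fully conjugated; 3 ring double bonds give 6 π electrons. 6 = 4(1)+2, so it is aromatic (benzene ring).
The second 6-membered ring has four sp³ carbons, so it is not fully conjugated — not aromatic (cyclohexane ring).
The fused 6/5-membered bicyclic (with one oxygen) is a single π system with 9 sp² atoms and 10 π electrons from ring double bonds plus a heteroatom lone pair. 10 = 4(2)+2, so the system is aromatic and both rings count as aromatic (benzofuran).
The 4-membered ring has only sp² ring atoms; a planar conformation would have a fully conjugated π system of 4 electrons. But 4 = 4(1), which is 4n not 4n+2, so it is not aromatic (cyclobutadiene) — cyclobutadiene is antiaromatic and distorts to a rectangle.
3 of the 6 rings are aromatic. Total: 3.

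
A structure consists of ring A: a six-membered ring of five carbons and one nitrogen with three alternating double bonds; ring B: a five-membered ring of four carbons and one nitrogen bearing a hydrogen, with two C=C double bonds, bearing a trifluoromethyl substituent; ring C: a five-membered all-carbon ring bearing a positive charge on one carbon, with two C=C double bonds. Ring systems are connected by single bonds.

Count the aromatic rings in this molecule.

Ring A is planar and fully conjugated; 3 ring double bonds give 6 π electrons. 6 = 4(1)+2, so ring A is aromatic (pyridine).
Ring B is fully conjugated (every ring atom contributes a p orbital); 2 ring double bonds (4 π electrons) plus a heteroatom lone pair (2) give 6 π electrons. Since 6 = 4n+2 (n=1), ring B is aromatic (pyrrole).
Ring C has only sp² ring atoms; a planar conformation would have a fully conjugated π system of 4 electrons. But 4 = 4(1), which is 4n not 4n+2, so ring C is not aromatic (cyclopentadienyl cation).
Aromatic: A, B. Total: 2.

2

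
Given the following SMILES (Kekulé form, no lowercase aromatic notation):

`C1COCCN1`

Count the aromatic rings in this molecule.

0

The SMILES encodes a six-membered saturated ring with an oxygen and an N–H nitrogen at positions 1 and 4.
The 6-membered ring with one oxygen and one N–H (1,4) has only sp³ atoms, so it is not fully conjugated — not aromatic (morpholine).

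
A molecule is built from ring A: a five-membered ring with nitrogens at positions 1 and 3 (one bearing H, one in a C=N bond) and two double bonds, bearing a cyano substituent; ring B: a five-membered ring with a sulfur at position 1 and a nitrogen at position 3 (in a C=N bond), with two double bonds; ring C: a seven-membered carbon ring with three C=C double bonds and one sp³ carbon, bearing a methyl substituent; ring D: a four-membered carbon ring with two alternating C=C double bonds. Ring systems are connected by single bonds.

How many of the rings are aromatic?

Ring A has a continuous p-orbital overlap around the ring; 2 ring double bonds (4 π electrons) plus a heteroatom lone pair (2) give 6 π electrons. Since 6 = 4n+2 (n=1), ring A is aromatic (imidazole).
Ring B is planar and fully conjugated; 2 ring double bonds (4 π electrons) plus a heteroatom lone pair (2) give 6 π electrons. That satisfies 4n+2 with n=1, so ring B is aromatic (thiazole).
Ring C has one sp³ carbon, so it is not fully conjugated — not aromatic (cycloheptatriene).
Ring D has only sp² ring atoms; a planar conformation would have a fully conjugated π system of 4 electrons. But 4 = 4(1), which is 4n not 4n+2, so ring D is not aromatic (cyclobutadiene) — cyclobutadiene is antiaromatic and distorts to a rectangle.
Aromatic: A, B. Total: 2.

2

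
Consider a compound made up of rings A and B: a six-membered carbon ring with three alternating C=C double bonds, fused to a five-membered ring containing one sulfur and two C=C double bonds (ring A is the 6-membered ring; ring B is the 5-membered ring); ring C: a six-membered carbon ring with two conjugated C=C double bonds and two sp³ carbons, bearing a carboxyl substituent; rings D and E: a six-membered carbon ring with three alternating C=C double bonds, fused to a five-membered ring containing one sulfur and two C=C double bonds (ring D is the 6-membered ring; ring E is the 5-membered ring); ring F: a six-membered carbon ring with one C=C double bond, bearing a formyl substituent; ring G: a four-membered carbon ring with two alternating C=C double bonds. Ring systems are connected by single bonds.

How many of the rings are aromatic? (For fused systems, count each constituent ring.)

4

Rings A and B form a fused bicyclic system (with one sulfur) with 9 sp² atoms and 10 π electrons from ring double bonds plus a heteroatom lone pair. 10 = 4(2)+2, so the system is aromatic and both rings count as aromatic (benzothiophene).
Ring C has two sp³ carbons, so it is not fully conjugated — not aromatic (1,3-cyclohexadiene).
Rings D and E form a fused bicyclic system (with one sulfur) with 9 sp² atoms and 10 π electrons from ring double bonds plus a heteroatom lone pair. 10 = 4(2)+2, so the system is aromatic and both rings count as aromatic (benzothiophene).
Ring F has four sp³ carbons, so it is not fully conjugated — not aromatic (cyclohexene).
Ring G has only sp² ring atoms; a planar conformation would have a fully conjugated π system of 4 electrons. But 4 = 4(1), which is 4n not 4n+2, so ring G is not aromatic (cyclobutadiene) — cyclobutadiene is antiaromatic and distorts to a rectangle.
Aromatic: A, B, D, E. Total: 4.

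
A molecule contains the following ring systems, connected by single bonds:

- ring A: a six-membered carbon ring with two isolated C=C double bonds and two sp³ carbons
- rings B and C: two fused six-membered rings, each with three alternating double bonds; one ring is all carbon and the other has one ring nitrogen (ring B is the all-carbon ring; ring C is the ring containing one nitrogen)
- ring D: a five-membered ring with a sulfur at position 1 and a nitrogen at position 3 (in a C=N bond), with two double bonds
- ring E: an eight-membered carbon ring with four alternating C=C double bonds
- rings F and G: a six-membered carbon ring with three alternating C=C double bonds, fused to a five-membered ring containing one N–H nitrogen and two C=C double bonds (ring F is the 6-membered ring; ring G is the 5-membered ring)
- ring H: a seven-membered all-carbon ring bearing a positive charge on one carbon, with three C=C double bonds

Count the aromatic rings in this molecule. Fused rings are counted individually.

6

Ring A has two sp³ carbons, so it is not fully conjugated — not aromatic (1,4-cyclohexadiene).
Rings B and C form a fused bicyclic system (with one nitrogen) with 10 sp² atoms and 10 π electrons from ring double bonds. 10 = 4(2)+2, so the system is aromatic and both rings count as aromatic (quinoline).
Ring D is fully conjugated (every ring atom contributes a p orbital); 2 ring double bonds (4 π electrons) plus a heteroatom lone pair (2) give 6 π electrons. That satisfies 4n+2 with n=1, so ring D is aromatic (thiazole).
Ring E has only sp² ring atoms; a planar conformation would have a fully conjugated π system of 8 electrons. But 8 = 4(2), which is 4n not 4n+2, so ring E is not aromatic (cyclooctatetraene) — cyclooctatetraene distorts into a non-planar tub to avoid antiaromaticity.
Rings F and G form a fused bicyclic system (with one N–H) with 9 sp² atoms and 10 π electrons from ring double bonds plus a heteroatom lone pair. 10 = 4(2)+2, so the system is aromatic and both rings count as aromatic (indole).
Ring H is fully conjugated (every ring atom contributes a p orbital); 3 ring double bonds (6 π electrons) plus the carbocation's empty p orbital (0, but keeps the ring conjugated) give 6 π electrons. 6 = 4(1)+2, so ring H is aromatic (tropylium cation).
Aromatic: B, C, D, F, G, H. Total: 6.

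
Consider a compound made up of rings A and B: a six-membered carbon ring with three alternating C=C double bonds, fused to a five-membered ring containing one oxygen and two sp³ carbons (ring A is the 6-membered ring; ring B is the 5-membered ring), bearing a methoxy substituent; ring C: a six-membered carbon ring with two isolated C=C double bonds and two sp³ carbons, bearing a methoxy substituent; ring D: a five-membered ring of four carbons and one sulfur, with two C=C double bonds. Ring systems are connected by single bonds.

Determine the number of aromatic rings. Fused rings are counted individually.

2

Ring A has a continuous p-orbital overlap around the ring; 3 ring double bonds give 6 π electrons. Since 6 = 4n+2 (n=1), ring A is aromatic (benzene ring).
Ring B has two sp³ carbons, so it is not fully conjugated — not aromatic (oxolane ring).
Ring C has two sp³ carbons, so it is not fully conjugated — not aromatic (1,4-cyclohexadiene).
Ring D has a continuous p-orbital overlap around the ring; 2 ring double bonds (4 π electrons) plus a heteroatom lone pair (2) give 6 π electrons. 6 = 4(1)+2, so ring D is aromatic (thiophene).
Aromatic: A, D. Total: 2.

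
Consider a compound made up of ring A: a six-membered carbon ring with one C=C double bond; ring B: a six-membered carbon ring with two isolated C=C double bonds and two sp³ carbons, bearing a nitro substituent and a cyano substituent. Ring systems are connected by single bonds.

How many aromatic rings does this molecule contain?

0

Ring A has four sp³ carbons, so it is not fully conjugated — not aromatic (cyclohexene).
Ring B has two sp³ carbons, so it is not fully conjugated — not aromatic (1,4-cyclohexadiene).
No ring is aromatic. Total: 0.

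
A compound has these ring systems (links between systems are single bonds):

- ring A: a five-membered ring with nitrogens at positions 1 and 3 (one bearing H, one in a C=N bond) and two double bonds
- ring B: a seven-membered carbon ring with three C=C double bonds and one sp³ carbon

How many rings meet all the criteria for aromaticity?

Ring A is fully conjugated (every ring atom contributes a p orbital); 2 ring double bonds (4 π electrons) plus a heteroatom lone pair (2) give 6 π electrons. 6 = 4(1)+2, so ring A is aromatic (imidazole).
Ring B has one sp³ carbon, so it is not fully conjugated — not aromatic (cycloheptatriene).
Aromatic: A. Total: 1.

1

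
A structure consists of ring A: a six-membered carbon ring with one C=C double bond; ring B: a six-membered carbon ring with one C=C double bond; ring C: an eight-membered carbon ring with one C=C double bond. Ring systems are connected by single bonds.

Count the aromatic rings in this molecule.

Ring A has four sp³ carbons, so it is not fully conjugated — not aromatic (cyclohexene).
Ring B has four sp³ carbons, so it is not fully conjugated — not aromatic (cyclohexene).
Ring C has six sp³ carbons, so it is not fully conjugated — not aromatic (cyclooctene).
No ring is aromatic. Total: 0.

0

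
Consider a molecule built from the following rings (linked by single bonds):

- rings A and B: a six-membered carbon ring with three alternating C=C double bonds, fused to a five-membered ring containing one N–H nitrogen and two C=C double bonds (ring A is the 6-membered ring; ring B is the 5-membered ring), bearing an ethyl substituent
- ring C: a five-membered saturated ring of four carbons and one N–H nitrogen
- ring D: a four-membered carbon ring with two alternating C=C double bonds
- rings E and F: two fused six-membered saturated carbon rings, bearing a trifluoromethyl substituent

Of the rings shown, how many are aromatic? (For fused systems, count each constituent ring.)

2

Rings A and B form a fused bicyclic system (with one N–H) with 9 sp² atoms and 10 π electrons from ring double bonds plus a heteroatom lone pair. 10 = 4(2)+2, so the system is aromatic and both rings count as aromatic (indole).
Ring C has only sp³ atoms, so it is not fully conjugated — not aromatic (pyrrolidine).
Ring D has only sp² ring atoms; a planar conformation would have a fully conjugated π system of 4 electrons. But 4 = 4(1), which is 4n not 4n+2, so ring D is not aromatic (cyclobutadiene) — cyclobutadiene is antiaromatic and distorts to a rectangle.
Ring E has only sp³ atoms, so it is not fully conjugated — not aromatic (cyclohexane ring).
Ring F has only sp³ atoms, so it is not fully conjugated — not aromatic (cyclohexane ring).
Aromatic: A, B. Total: 2.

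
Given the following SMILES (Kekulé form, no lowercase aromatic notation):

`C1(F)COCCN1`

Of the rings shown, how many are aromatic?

0

The SMILES encodes a six-membered saturated ring with an oxygen and an N–H nitrogen at positions 1 and 4.
The 6-membered ring with one oxygen and one N–H (1,4) has only sp³ atoms, so it is not fully conjugated — not aromatic (morpholine).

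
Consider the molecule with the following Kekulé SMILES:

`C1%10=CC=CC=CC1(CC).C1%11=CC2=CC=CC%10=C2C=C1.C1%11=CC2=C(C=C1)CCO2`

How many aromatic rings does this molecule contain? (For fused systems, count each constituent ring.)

3

The SMILES encodes a seven-membered carbon ring with three C=C double bonds and one sp³ carbon; two fused six-membered carbon rings, each with three alternating C=C double bonds; a six-membered carbon ring with three alternating C=C double bonds, fused to a five-membered ring containing one oxygen and two sp³ carbons.
The 7-membered ring has one sp³ carbon, so it is not fully conjugated — not aromatic (cycloheptatriene).
The fused 6/6-membered bicyclic is a single π system with 10 sp² atoms and 10 π electrons from ring double bonds. 10 = 4(2)+2, so the system is aromatic and both rings count as aromatic (naphthalene).
The 6-membered ring is planar and fully conjugated; 3 ring double bonds give 6 π electrons. 6 = 4(1)+2, so it is aromatic (benzene ring).
The 5-membered ring with one oxygen has two sp³ carbons, so it is not fully conjugated — not aromatic (oxolane ring).
3 of the 5 rings are aromatic. Total: 3.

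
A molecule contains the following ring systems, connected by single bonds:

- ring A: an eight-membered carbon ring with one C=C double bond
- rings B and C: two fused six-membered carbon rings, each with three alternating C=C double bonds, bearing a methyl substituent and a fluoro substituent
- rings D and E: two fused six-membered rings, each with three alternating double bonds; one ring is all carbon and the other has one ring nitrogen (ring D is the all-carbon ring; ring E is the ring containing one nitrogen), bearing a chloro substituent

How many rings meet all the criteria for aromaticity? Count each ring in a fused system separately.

Ring A has six sp³ carbons, so it is not fully conjugated — not aromatic (cyclooctene).
Rings B and C form a fused bicyclic system with 10 sp² atoms and 10 π electrons from ring double bonds. 10 = 4(2)+2, so the system is aromatic and both rings count as aromatic (naphthalene).
Rings D and E form a fused bicyclic system (with one nitrogen) with 10 sp² atoms and 10 π electrons from ring double bonds. 10 = 4(2)+2, so the system is aromatic and both rings count as aromatic (quinoline).
Aromatic: B, C, D, E. Total: 4.

4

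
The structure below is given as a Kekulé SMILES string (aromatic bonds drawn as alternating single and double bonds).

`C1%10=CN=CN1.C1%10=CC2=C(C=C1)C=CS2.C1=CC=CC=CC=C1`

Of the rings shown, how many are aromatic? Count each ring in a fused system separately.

The SMILES encodes a five-membered ring with nitrogens at positions 1 and 3 (one bearing H, one in a C=N bond) and two double bonds; a six-membered carbon ring with three alternating C=C double bonds, fused to a five-membered ring containing one sulfur and two C=C double bonds; an eight-membered carbon ring with four alternating C=C double bonds.
The 5-membered ring with two nitrogens (one N–H, one =N–) is planar and fully conjugated; 2 ring double bonds (4 π electrons) plus a heteroatom lone pair (2) give 6 π electrons. That satisfies 4n+2 with n=1, so it is aromatic (imidazole).
The fused 6/5-membered bicyclic (with one sulfur) is a single π system with 9 sp² atoms and 10 π electrons from ring double bonds plus a heteroatom lone pair. 10 = 4(2)+2, so the system is aromatic and both rings count as aromatic (benzothiophene).
The 8-membered ring has only sp² ring atoms; a planar conformation would have a fully conjugated π system of 8 electrons. But 8 = 4(2), which is 4n not 4n+2, so it is not aromatic (cyclooctatetraene) — cyclooctatetraene distorts into a non-planar tub to avoid antiaromaticity.
3 of the 4 rings are aromatic. Total: 3.

3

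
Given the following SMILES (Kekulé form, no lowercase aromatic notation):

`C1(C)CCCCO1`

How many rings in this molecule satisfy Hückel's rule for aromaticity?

0

The SMILES encodes a six-membered saturated ring of five carbons and one oxygen.
The 6-membered ring with one oxygen has only sp³ atoms, so it is not fully conjugated — not aromatic (tetrahydropyran).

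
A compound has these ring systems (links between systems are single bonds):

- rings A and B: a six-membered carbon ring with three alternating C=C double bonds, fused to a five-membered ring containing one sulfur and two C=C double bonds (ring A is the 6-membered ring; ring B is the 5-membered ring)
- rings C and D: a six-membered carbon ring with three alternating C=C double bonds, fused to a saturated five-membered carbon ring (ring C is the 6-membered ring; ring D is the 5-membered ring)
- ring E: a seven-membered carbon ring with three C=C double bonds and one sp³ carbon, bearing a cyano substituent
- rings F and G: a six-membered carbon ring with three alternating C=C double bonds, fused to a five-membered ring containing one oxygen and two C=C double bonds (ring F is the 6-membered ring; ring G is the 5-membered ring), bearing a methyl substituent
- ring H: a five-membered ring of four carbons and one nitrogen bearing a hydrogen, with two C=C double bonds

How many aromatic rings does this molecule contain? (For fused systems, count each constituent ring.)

6

Rings A and B form a fused bicyclic system (with one sulfur) with 9 sp² atoms and 10 π electrons from ring double bonds plus a heteroatom lone pair. 10 = 4(2)+2, so the system is aromatic and both rings count as aromatic (benzothiophene).
Ring C is planar and fully conjugated; 3 ring double bonds give 6 π electrons. 6 = 4(1)+2, so ring C is aromatic (benzene ring).
Ring D has three sp³ carbons, so it is not fully conjugated — not aromatic (cyclopentane ring).
Ring E has one sp³ carbon, so it is not fully conjugated — not aromatic (cycloheptatriene).
Rings F and G form a fused bicyclic system (with one oxygen) with 9 sp² atoms and 10 π electrons from ring double bonds plus a heteroatom lone pair. 10 = 4(2)+2, so the system is aromatic and both rings count as aromatic (benzofuran).
Ring H has a continuous p-orbital overlap around the ring; 2 ring double bonds (4 π electrons) plus a heteroatom lone pair (2) give 6 π electrons. 6 = 4(1)+2, so ring H is aromatic (pyrrole).
Aromatic: A, B, C, F, G, H. Total: 6.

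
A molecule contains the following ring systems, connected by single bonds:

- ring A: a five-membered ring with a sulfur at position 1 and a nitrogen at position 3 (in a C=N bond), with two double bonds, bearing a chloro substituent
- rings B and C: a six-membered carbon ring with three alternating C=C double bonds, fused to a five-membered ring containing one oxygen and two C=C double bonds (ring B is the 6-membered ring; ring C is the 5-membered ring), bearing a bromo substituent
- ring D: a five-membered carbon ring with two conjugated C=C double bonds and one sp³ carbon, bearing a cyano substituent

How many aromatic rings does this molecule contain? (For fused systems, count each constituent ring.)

3

Ring A is planar and fully conjugated; 2 ring double bonds (4 π electrons) plus a heteroatom lone pair (2) give 6 π electrons. Since 6 = 4n+2 (n=1), ring A is aromatic (thiazole).
Rings B and C form a fused bicyclic system (with one oxygen) with 9 sp² atoms and 10 π electrons from ring double bonds plus a heteroatom lone pair. 10 = 4(2)+2, so the system is aromatic and both rings count as aromatic (benzofuran).
Ring D has one sp³ carbon, so it is not fully conjugated — not aromatic (cyclopentadiene).
Aromatic: A, B, C. Total: 3.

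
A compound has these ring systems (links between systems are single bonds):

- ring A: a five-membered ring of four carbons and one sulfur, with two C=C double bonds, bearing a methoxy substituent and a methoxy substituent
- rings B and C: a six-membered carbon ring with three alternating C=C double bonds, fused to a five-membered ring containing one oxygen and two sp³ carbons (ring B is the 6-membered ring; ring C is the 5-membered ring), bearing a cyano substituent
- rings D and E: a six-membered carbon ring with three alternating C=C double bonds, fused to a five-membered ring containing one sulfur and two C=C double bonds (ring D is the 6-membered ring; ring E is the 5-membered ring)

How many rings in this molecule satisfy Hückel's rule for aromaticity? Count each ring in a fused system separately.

Ring A is fully conjugated (every ring atom contributes a p orbital); 2 ring double bonds (4 π electrons) plus a heteroatom lone pair (2) give 6 π electrons. Since 6 = 4n+2 (n=1), ring A is aromatic (thiophene).
Ring B has a continuous p-orbital overlap around the ring; 3 ring double bonds give 6 π electrons. Since 6 = 4n+2 (n=1), ring B is aromatic (benzene ring).
Ring C has two sp³ carbons, so it is not fully conjugated — not aromatic (oxolane ring).
Rings D and E form a fused bicyclic system (with one sulfur) with 9 sp² atoms and 10 π electrons from ring double bonds plus a heteroatom lone pair. 10 = 4(2)+2, so the system is aromatic and both rings count as aromatic (benzothiophene).
Aromatic: A, B, D, E. Total: 4.

4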